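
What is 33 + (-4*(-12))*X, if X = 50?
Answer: 2433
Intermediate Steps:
33 + (-4*(-12))*X = 33 - 4*(-12)*50 = 33 + 48*50 = 33 + 2400 = 2433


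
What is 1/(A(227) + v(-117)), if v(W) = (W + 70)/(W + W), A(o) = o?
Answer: 234/53165 ≈ 0.0044014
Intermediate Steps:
v(W) = (70 + W)/(2*W) (v(W) = (70 + W)/((2*W)) = (70 + W)*(1/(2*W)) = (70 + W)/(2*W))
1/(A(227) + v(-117)) = 1/(227 + (½)*(70 - 117)/(-117)) = 1/(227 + (½)*(-1/117)*(-47)) = 1/(227 + 47/234) = 1/(53165/234) = 234/53165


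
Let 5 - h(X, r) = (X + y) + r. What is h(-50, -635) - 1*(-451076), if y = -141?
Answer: 451907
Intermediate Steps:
h(X, r) = 146 - X - r (h(X, r) = 5 - ((X - 141) + r) = 5 - ((-141 + X) + r) = 5 - (-141 + X + r) = 5 + (141 - X - r) = 146 - X - r)
h(-50, -635) - 1*(-451076) = (146 - 1*(-50) - 1*(-635)) - 1*(-451076) = (146 + 50 + 635) + 451076 = 831 + 451076 = 451907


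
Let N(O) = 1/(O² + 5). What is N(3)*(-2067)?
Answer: -2067/14 ≈ -147.64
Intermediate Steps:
N(O) = 1/(5 + O²)
N(3)*(-2067) = -2067/(5 + 3²) = -2067/(5 + 9) = -2067/14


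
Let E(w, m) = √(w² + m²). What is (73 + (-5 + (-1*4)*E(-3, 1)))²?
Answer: 4784 - 544*√10 ≈ 3063.7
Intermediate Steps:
E(w, m) = √(m² + w²)
(73 + (-5 + (-1*4)*E(-3, 1)))² = (73 + (-5 + (-1*4)*√(1² + (-3)²)))² = (73 + (-5 - 4*√(1 + 9)))² = (73 + (-5 - 4*√10))² = (68 - 4*√10)²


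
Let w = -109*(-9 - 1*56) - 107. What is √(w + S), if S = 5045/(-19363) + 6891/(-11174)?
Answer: √1130163158822371834/12727186 ≈ 83.529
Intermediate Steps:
w = 6978 (w = -109*(-9 - 56) - 107 = -109*(-65) - 107 = 7085 - 107 = 6978)
S = -189803263/216362162 (S = 5045*(-1/19363) + 6891*(-1/11174) = -5045/19363 - 6891/11174 = -189803263/216362162 ≈ -0.87725)
√(w + S) = √(6978 - 189803263/216362162) = √(1509585363173/216362162) = √1130163158822371834/12727186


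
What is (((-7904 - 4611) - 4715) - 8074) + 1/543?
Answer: -13740071/543 ≈ -25304.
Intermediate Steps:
(((-7904 - 4611) - 4715) - 8074) + 1/543 = ((-12515 - 4715) - 8074) + 1/543 = (-17230 - 8074) + 1/543 = -25304 + 1/543 = -13740071/543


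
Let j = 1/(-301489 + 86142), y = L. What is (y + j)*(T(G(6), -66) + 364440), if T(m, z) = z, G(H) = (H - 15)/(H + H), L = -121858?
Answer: -9561813136895898/215347 ≈ -4.4402e+10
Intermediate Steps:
G(H) = (-15 + H)/(2*H) (G(H) = (-15 + H)/((2*H)) = (-15 + H)*(1/(2*H)) = (-15 + H)/(2*H))
y = -121858
j = -1/215347 (j = 1/(-215347) = -1/215347 ≈ -4.6437e-6)
(y + j)*(T(G(6), -66) + 364440) = (-121858 - 1/215347)*(-66 + 364440) = -26241754727/215347*364374 = -9561813136895898/215347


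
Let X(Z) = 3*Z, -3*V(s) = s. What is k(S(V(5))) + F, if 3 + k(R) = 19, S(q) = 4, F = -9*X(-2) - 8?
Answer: 62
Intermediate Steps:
V(s) = -s/3
F = 46 (F = -27*(-2) - 8 = -9*(-6) - 8 = 54 - 8 = 46)
k(R) = 16 (k(R) = -3 + 19 = 16)
k(S(V(5))) + F = 16 + 46 = 62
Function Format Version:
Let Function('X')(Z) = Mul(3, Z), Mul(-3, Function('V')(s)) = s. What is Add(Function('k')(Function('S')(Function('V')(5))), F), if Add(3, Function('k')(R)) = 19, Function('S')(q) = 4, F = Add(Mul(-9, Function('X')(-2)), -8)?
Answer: 62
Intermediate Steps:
Function('V')(s) = Mul(Rational(-1, 3), s)
F = 46 (F = Add(Mul(-9, Mul(3, -2)), -8) = Add(Mul(-9, -6), -8) = Add(54, -8) = 46)
Function('k')(R) = 16 (Function('k')(R) = Add(-3, 19) = 16)
Add(Function('k')(Function('S')(Function('V')(5))), F) = Add(16, 46) = 62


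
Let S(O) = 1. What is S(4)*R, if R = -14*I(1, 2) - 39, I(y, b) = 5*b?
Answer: -179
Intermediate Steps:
R = -179 (R = -70*2 - 39 = -14*10 - 39 = -140 - 39 = -179)
S(4)*R = 1*(-179) = -179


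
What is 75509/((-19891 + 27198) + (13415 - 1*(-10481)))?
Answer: 75509/31203 ≈ 2.4199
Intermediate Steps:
75509/((-19891 + 27198) + (13415 - 1*(-10481))) = 75509/(7307 + (13415 + 10481)) = 75509/(7307 + 23896) = 75509/31203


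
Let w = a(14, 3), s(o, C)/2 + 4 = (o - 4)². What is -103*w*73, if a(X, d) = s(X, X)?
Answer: -1443648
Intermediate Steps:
s(o, C) = -8 + 2*(-4 + o)² (s(o, C) = -8 + 2*(o - 4)² = -8 + 2*(-4 + o)²)
a(X, d) = -8 + 2*(-4 + X)²
w = 192 (w = -8 + 2*(-4 + 14)² = -8 + 2*10² = -8 + 2*100 = -8 + 200 = 192)
-103*w*73 = -103*192*73 = -19776*73 = -1443648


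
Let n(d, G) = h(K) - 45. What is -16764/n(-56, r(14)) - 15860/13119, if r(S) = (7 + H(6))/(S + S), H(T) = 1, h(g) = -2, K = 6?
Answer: 219181496/616593 ≈ 355.47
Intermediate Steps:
r(S) = 4/S (r(S) = (7 + 1)/(S + S) = 8/((2*S)) = 8*(1/(2*S)) = 4/S)
n(d, G) = -47 (n(d, G) = -2 - 45 = -47)
-16764/n(-56, r(14)) - 15860/13119 = -16764/(-47) - 15860/13119 = -16764*(-1/47) - 15860*1/13119 = 16764/47 - 15860/13119 = 219181496/616593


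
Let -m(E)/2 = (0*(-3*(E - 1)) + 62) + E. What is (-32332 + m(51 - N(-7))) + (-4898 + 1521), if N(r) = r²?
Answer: -35837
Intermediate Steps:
m(E) = -124 - 2*E (m(E) = -2*((0*(-3*(E - 1)) + 62) + E) = -2*((0*(-3*(-1 + E)) + 62) + E) = -2*((0*(3 - 3*E) + 62) + E) = -2*((0 + 62) + E) = -2*(62 + E) = -124 - 2*E)
(-32332 + m(51 - N(-7))) + (-4898 + 1521) = (-32332 + (-124 - 2*(51 - 1*(-7)²))) + (-4898 + 1521) = (-32332 + (-124 - 2*(51 - 1*49))) - 3377 = (-32332 + (-124 - 2*(51 - 49))) - 3377 = (-32332 + (-124 - 2*2)) - 3377 = (-32332 + (-124 - 4)) - 3377 = (-32332 - 128) - 3377 = -32460 - 3377 = -35837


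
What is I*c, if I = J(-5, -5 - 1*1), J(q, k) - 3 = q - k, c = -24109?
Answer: -96436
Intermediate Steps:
J(q, k) = 3 + q - k (J(q, k) = 3 + (q - k) = 3 + q - k)
I = 4 (I = 3 - 5 - (-5 - 1*1) = 3 - 5 - (-5 - 1) = 3 - 5 - 1*(-6) = 3 - 5 + 6 = 4)
I*c = 4*(-24109) = -96436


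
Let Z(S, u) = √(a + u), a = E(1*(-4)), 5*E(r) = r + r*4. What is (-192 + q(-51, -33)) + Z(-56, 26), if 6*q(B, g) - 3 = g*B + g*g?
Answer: 541/2 + √22 ≈ 275.19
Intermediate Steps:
E(r) = r (E(r) = (r + r*4)/5 = (r + 4*r)/5 = (5*r)/5 = r)
a = -4 (a = 1*(-4) = -4)
q(B, g) = ½ + g²/6 + B*g/6 (q(B, g) = ½ + (g*B + g*g)/6 = ½ + (B*g + g²)/6 = ½ + (g² + B*g)/6 = ½ + (g²/6 + B*g/6) = ½ + g²/6 + B*g/6)
Z(S, u) = √(-4 + u)
(-192 + q(-51, -33)) + Z(-56, 26) = (-192 + (½ + (⅙)*(-33)² + (⅙)*(-51)*(-33))) + √(-4 + 26) = (-192 + (½ + (⅙)*1089 + 561/2)) + √22 = (-192 + (½ + 363/2 + 561/2)) + √22 = (-192 + 925/2) + √22 = 541/2 + √22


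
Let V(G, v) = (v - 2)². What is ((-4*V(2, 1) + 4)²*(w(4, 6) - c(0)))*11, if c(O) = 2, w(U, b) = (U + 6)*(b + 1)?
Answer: 0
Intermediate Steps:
w(U, b) = (1 + b)*(6 + U) (w(U, b) = (6 + U)*(1 + b) = (1 + b)*(6 + U))
V(G, v) = (-2 + v)²
((-4*V(2, 1) + 4)²*(w(4, 6) - c(0)))*11 = ((-4*(-2 + 1)² + 4)²*((6 + 4 + 6*6 + 4*6) - 1*2))*11 = ((-4*(-1)² + 4)²*((6 + 4 + 36 + 24) - 2))*11 = ((-4*1 + 4)²*(70 - 2))*11 = ((-4 + 4)²*68)*11 = (0²*68)*11 = (0*68)*11 = 0*11 = 0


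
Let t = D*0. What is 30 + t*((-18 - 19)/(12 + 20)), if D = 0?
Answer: 30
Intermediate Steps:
t = 0 (t = 0*0 = 0)
30 + t*((-18 - 19)/(12 + 20)) = 30 + 0*((-18 - 19)/(12 + 20)) = 30 + 0*(-37/32) = 30 + 0 = 30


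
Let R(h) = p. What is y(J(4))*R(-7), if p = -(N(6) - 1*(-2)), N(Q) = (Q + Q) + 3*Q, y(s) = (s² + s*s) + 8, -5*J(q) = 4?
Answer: -7424/25 ≈ -296.96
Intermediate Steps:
J(q) = -⅘ (J(q) = -⅕*4 = -⅘)
y(s) = 8 + 2*s² (y(s) = (s² + s²) + 8 = 2*s² + 8 = 8 + 2*s²)
N(Q) = 5*Q (N(Q) = 2*Q + 3*Q = 5*Q)
p = -32 (p = -(5*6 - 1*(-2)) = -(30 + 2) = -1*32 = -32)
R(h) = -32
y(J(4))*R(-7) = (8 + 2*(-⅘)²)*(-32) = (8 + 2*(16/25))*(-32) = (8 + 32/25)*(-32) = (232/25)*(-32) = -7424/25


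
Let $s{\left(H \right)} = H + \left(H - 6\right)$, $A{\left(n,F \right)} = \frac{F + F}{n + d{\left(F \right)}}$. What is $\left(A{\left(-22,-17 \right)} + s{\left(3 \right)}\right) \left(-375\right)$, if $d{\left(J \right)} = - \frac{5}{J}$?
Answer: $- \frac{72250}{123} \approx -587.4$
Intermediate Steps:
$A{\left(n,F \right)} = \frac{2 F}{n - \frac{5}{F}}$ ($A{\left(n,F \right)} = \frac{F + F}{n - \frac{5}{F}} = \frac{2 F}{n - \frac{5}{F}}$)
$s{\left(H \right)} = -6 + 2 H$ ($s{\left(H \right)} = H + \left(-6 + H\right) = -6 + 2 H$)
$\left(A{\left(-22,-17 \right)} + s{\left(3 \right)}\right) \left(-375\right) = \left(\frac{2 \left(-17\right)^{2}}{-5 - -374} + \left(-6 + 2 \cdot 3\right)\right) \left(-375\right) = \left(2 \cdot 289 \frac{1}{-5 + 374} + \left(-6 + 6\right)\right) \left(-375\right) = \left(2 \cdot 289 \cdot \frac{1}{369} + 0\right) \left(-375\right) = \left(\frac{578}{369} + 0\right) \left(-375\right) = \frac{578}{369} \left(-375\right) = - \frac{72250}{123}$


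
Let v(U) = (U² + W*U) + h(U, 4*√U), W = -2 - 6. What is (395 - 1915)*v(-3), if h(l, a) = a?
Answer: -50160 - 6080*I*√3 ≈ -50160.0 - 10531.0*I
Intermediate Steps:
W = -8
v(U) = U² - 8*U + 4*√U (v(U) = (U² - 8*U) + 4*√U = U² - 8*U + 4*√U)
(395 - 1915)*v(-3) = (395 - 1915)*((-3)² - 8*(-3) + 4*√(-3)) = -1520*(9 + 24 + 4*(I*√3)) = -1520*(9 + 24 + 4*I*√3) = -1520*(33 + 4*I*√3) = -50160 - 6080*I*√3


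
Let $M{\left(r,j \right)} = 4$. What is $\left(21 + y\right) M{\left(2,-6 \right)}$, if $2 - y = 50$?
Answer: $-108$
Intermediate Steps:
$y = -48$ ($y = 2 - 50 = -48$)
$\left(21 + y\right) M{\left(2,-6 \right)} = \left(21 - 48\right) 4 = \left(-27\right) 4 = -108$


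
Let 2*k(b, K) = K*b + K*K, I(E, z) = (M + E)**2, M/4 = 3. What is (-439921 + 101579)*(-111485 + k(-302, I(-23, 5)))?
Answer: 41425071941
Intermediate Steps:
M = 12 (M = 4*3 = 12)
I(E, z) = (12 + E)**2
k(b, K) = K**2/2 + K*b/2 (k(b, K) = (K*b + K*K)/2 = (K*b + K**2)/2 = (K**2 + K*b)/2 = K**2/2 + K*b/2)
(-439921 + 101579)*(-111485 + k(-302, I(-23, 5))) = (-439921 + 101579)*(-111485 + (12 - 23)**2*((12 - 23)**2 - 302)/2) = -338342*(-111485 + (1/2)*(-11)**2*((-11)**2 - 302)) = -338342*(-111485 + (1/2)*121*(121 - 302)) = -338342*(-111485 + (1/2)*121*(-181)) = -338342*(-111485 - 21901/2) = -338342*(-244871/2) = 41425071941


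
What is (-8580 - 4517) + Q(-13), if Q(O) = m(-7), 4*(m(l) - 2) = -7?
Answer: -52387/4 ≈ -13097.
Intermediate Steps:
m(l) = 1/4 (m(l) = 2 + (1/4)*(-7) = 2 - 7/4 = 1/4)
Q(O) = 1/4
(-8580 - 4517) + Q(-13) = (-8580 - 4517) + 1/4 = -13097 + 1/4 = -52387/4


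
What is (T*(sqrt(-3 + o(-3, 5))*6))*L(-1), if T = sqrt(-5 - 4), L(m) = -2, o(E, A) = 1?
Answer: 36*sqrt(2) ≈ 50.912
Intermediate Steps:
T = 3*I (T = sqrt(-9) = 3*I ≈ 3.0*I)
(T*(sqrt(-3 + o(-3, 5))*6))*L(-1) = ((3*I)*(sqrt(-3 + 1)*6))*(-2) = ((3*I)*(sqrt(-2)*6))*(-2) = ((3*I)*((I*sqrt(2))*6))*(-2) = ((3*I)*(6*I*sqrt(2)))*(-2) = -18*sqrt(2)*(-2) = 36*sqrt(2)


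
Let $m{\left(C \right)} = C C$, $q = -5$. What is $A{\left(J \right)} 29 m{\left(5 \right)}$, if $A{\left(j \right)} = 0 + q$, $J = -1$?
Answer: $-3625$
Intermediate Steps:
$m{\left(C \right)} = C^{2}$
$A{\left(j \right)} = -5$ ($A{\left(j \right)} = 0 - 5 = -5$)
$A{\left(J \right)} 29 m{\left(5 \right)} = \left(-5\right) 29 \cdot 5^{2} = \left(-145\right) 25 = -3625$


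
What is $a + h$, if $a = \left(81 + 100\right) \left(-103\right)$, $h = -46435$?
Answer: $-65078$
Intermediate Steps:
$a = -18643$ ($a = 181 \left(-103\right) = -18643$)
$a + h = -18643 - 46435 = -65078$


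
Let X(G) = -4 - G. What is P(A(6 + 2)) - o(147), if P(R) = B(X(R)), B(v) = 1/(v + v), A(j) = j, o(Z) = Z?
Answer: -3529/24 ≈ -147.04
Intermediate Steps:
B(v) = 1/(2*v)
P(R) = 1/(2*(-4 - R))
P(A(6 + 2)) - o(147) = -1/(8 + 2*(6 + 2)) - 1*147 = -1/(8 + 2*8) - 147 = -1/(8 + 16) - 147 = -1/24 - 147 = -3529/24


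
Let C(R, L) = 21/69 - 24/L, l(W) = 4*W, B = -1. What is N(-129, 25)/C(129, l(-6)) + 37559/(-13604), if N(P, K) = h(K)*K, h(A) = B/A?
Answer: -719831/204060 ≈ -3.5275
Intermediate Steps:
h(A) = -1/A
N(P, K) = -1 (N(P, K) = (-1/K)*K = -1)
C(R, L) = 7/23 - 24/L (C(R, L) = 21*(1/69) - 24/L = 7/23 - 24/L)
N(-129, 25)/C(129, l(-6)) + 37559/(-13604) = -1/(7/23 - 24/(4*(-6))) + 37559/(-13604) = -1/(7/23 - 24/(-24)) + 37559*(-1/13604) = -1/(7/23 - 24*(-1/24)) - 37559/13604 = -1/(7/23 + 1) - 37559/13604 = -1/30/23 - 37559/13604 = -1*23/30 - 37559/13604 = -23/30 - 37559/13604 = -719831/204060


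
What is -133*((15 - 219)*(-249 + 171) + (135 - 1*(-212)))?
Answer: -2162447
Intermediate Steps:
-133*((15 - 219)*(-249 + 171) + (135 - 1*(-212))) = -133*(-204*(-78) + (135 + 212)) = -133*(15912 + 347) = -133*16259 = -2162447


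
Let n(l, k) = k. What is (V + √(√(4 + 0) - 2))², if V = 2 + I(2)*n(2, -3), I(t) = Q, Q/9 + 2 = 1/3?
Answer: 2209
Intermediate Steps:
Q = -15 (Q = -18 + 9/3 = -18 + 9*(⅓) = -18 + 3 = -15)
I(t) = -15
V = 47 (V = 2 - 15*(-3) = 2 + 45 = 47)
(V + √(√(4 + 0) - 2))² = (47 + √(√(4 + 0) - 2))² = (47 + √(√4 - 2))² = (47 + √(2 - 2))² = (47 + √0)² = (47 + 0)² = 47² = 2209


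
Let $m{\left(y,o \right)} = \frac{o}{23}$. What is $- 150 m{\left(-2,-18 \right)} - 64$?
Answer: $\frac{1228}{23} \approx 53.391$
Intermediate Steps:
$m{\left(y,o \right)} = \frac{o}{23}$ ($m{\left(y,o \right)} = o \frac{1}{23} = \frac{o}{23}$)
$- 150 m{\left(-2,-18 \right)} - 64 = - 150 \cdot \frac{1}{23} \left(-18\right) - 64 = \left(-150\right) \left(- \frac{18}{23}\right) - 64 = \frac{2700}{23} - 64 = \frac{1228}{23}$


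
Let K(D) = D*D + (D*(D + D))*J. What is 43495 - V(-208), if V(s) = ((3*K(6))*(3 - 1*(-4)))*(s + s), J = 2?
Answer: 1615975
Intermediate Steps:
K(D) = 5*D² (K(D) = D*D + (D*(D + D))*2 = D² + (D*(2*D))*2 = D² + (2*D²)*2 = D² + 4*D² = 5*D²)
V(s) = 7560*s (V(s) = ((3*(5*6²))*(3 - 1*(-4)))*(s + s) = ((3*(5*36))*(3 + 4))*(2*s) = ((3*180)*7)*(2*s) = (540*7)*(2*s) = 3780*(2*s) = 7560*s)
43495 - V(-208) = 43495 - 7560*(-208) = 43495 - 1*(-1572480) = 43495 + 1572480 = 1615975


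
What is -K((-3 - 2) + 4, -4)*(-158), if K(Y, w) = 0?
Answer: 0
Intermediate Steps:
-K((-3 - 2) + 4, -4)*(-158) = -0*(-158) = -1*0 = 0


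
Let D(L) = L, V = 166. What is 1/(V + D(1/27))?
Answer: 27/4483 ≈ 0.0060228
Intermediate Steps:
1/(V + D(1/27)) = 1/(166 + 1/27) = 1/(4483/27) = 27/4483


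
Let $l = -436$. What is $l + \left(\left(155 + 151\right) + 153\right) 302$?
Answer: $138182$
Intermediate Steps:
$l + \left(\left(155 + 151\right) + 153\right) 302 = -436 + \left(\left(155 + 151\right) + 153\right) 302 = -436 + \left(306 + 153\right) 302 = -436 + 459 \cdot 302 = -436 + 138618 = 138182$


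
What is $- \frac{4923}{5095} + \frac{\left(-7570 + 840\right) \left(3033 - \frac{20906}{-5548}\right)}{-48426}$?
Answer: $\frac{144095994014999}{342215161890} \approx 421.07$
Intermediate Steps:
$- \frac{4923}{5095} + \frac{\left(-7570 + 840\right) \left(3033 - \frac{20906}{-5548}\right)}{-48426} = \left(-4923\right) \frac{1}{5095} + - 6730 \left(3033 - - \frac{10453}{2774}\right) \left(- \frac{1}{48426}\right) = - \frac{4923}{5095} + - 6730 \left(3033 + \frac{10453}{2774}\right) \left(- \frac{1}{48426}\right) = - \frac{4923}{5095} + \left(-6730\right) \frac{8423995}{2774} \left(- \frac{1}{48426}\right) = - \frac{4923}{5095} - - \frac{28346743175}{67166862} = - \frac{4923}{5095} + \frac{28346743175}{67166862} = \frac{144095994014999}{342215161890}$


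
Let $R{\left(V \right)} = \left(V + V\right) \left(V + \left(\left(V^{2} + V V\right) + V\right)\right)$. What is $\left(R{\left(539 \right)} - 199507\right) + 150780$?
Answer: $627476633$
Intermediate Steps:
$R{\left(V \right)} = 2 V \left(2 V + 2 V^{2}\right)$ ($R{\left(V \right)} = 2 V \left(V + \left(\left(V^{2} + V^{2}\right) + V\right)\right) = 2 V \left(V + \left(2 V^{2} + V\right)\right) = 2 V \left(V + \left(V + 2 V^{2}\right)\right) = 2 V \left(2 V + 2 V^{2}\right)$)
$\left(R{\left(539 \right)} - 199507\right) + 150780 = \left(4 \cdot 539^{2} \left(1 + 539\right) - 199507\right) + 150780 = \left(4 \cdot 290521 \cdot 540 - 199507\right) + 150780 = \left(627525360 - 199507\right) + 150780 = 627325853 + 150780 = 627476633$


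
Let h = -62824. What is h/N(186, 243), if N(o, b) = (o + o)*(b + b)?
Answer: -7853/22599 ≈ -0.34749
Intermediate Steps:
N(o, b) = 4*b*o (N(o, b) = (2*o)*(2*b) = 4*b*o)
h/N(186, 243) = -62824/(4*243*186) = -62824/180792 = -62824*1/180792 = -7853/22599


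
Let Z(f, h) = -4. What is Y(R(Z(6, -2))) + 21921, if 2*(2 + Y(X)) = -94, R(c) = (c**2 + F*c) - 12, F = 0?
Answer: 21872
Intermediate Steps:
R(c) = -12 + c**2 (R(c) = (c**2 + 0*c) - 12 = (c**2 + 0) - 12 = c**2 - 12 = -12 + c**2)
Y(X) = -49 (Y(X) = -2 + (1/2)*(-94) = -2 - 47 = -49)
Y(R(Z(6, -2))) + 21921 = -49 + 21921 = 21872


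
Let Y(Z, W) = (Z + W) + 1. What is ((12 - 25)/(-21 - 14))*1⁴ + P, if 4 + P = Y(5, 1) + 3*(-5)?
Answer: -407/35 ≈ -11.629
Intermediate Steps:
Y(Z, W) = 1 + W + Z (Y(Z, W) = (W + Z) + 1 = 1 + W + Z)
P = -12 (P = -4 + ((1 + 1 + 5) + 3*(-5)) = -4 + (7 - 15) = -4 - 8 = -12)
((12 - 25)/(-21 - 14))*1⁴ + P = ((12 - 25)/(-21 - 14))*1⁴ - 12 = -13/(-35)*1 - 12 = -13*(-1/35)*1 - 12 = (13/35)*1 - 12 = 13/35 - 12 = -407/35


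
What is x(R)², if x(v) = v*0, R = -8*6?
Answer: 0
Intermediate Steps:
R = -48
x(v) = 0
x(R)² = 0² = 0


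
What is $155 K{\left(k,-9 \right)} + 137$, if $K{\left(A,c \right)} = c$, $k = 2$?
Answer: $-1258$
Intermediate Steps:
$155 K{\left(k,-9 \right)} + 137 = 155 \left(-9\right) + 137 = -1395 + 137 = -1258$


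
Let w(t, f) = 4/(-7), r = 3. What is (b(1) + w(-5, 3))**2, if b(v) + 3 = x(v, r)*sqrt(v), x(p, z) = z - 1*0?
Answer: 16/49 ≈ 0.32653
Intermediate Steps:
x(p, z) = z (x(p, z) = z + 0 = z)
b(v) = -3 + 3*sqrt(v)
w(t, f) = -4/7 (w(t, f) = 4*(-1/7) = -4/7)
(b(1) + w(-5, 3))**2 = ((-3 + 3*sqrt(1)) - 4/7)**2 = ((-3 + 3*1) - 4/7)**2 = ((-3 + 3) - 4/7)**2 = (0 - 4/7)**2 = (-4/7)**2 = 16/49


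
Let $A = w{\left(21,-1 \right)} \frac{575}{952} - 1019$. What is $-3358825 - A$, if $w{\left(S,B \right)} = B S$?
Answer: $- \frac{456659891}{136} \approx -3.3578 \cdot 10^{6}$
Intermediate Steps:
$A = - \frac{140309}{136}$ ($A = \left(-1\right) 21 \cdot \frac{575}{952} - 1019 = - 21 \cdot 575 \cdot \frac{1}{952} - 1019 = \left(-21\right) \frac{575}{952} - 1019 = - \frac{1725}{136} - 1019 = - \frac{140309}{136} \approx -1031.7$)
$-3358825 - A = -3358825 - - \frac{140309}{136} = -3358825 + \frac{140309}{136} = - \frac{456659891}{136}$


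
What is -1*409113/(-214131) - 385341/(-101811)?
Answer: 13796184146/2422321249 ≈ 5.6954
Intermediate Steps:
-1*409113/(-214131) - 385341/(-101811) = -409113*(-1/214131) - 385341*(-1/101811) = 136371/71377 + 128447/33937 = 13796184146/2422321249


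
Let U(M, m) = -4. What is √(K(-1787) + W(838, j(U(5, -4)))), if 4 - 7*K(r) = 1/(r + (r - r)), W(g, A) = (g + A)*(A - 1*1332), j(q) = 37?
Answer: 2*I*√44326434182821/12509 ≈ 1064.5*I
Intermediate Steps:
W(g, A) = (-1332 + A)*(A + g) (W(g, A) = (A + g)*(A - 1332) = (A + g)*(-1332 + A) = (-1332 + A)*(A + g))
K(r) = 4/7 - 1/(7*r) (K(r) = 4/7 - 1/(7*(r + (r - r))) = 4/7 - 1/(7*(r + 0)) = 4/7 - 1/(7*r))
√(K(-1787) + W(838, j(U(5, -4)))) = √((⅐)*(-1 + 4*(-1787))/(-1787) + (37² - 1332*37 - 1332*838 + 37*838)) = √((⅐)*(-1/1787)*(-1 - 7148) + (1369 - 49284 - 1116216 + 31006)) = √((⅐)*(-1/1787)*(-7149) - 1133125) = √(7149/12509 - 1133125) = √(-14174253476/12509) = 2*I*√44326434182821/12509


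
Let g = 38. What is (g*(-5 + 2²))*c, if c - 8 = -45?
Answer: 1406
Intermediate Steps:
c = -37 (c = 8 - 45 = -37)
(g*(-5 + 2²))*c = (38*(-5 + 2²))*(-37) = (38*(-5 + 4))*(-37) = (38*(-1))*(-37) = -38*(-37) = 1406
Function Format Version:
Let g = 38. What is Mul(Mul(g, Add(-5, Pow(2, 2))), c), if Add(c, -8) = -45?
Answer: 1406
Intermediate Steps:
c = -37 (c = Add(8, -45) = -37)
Mul(Mul(g, Add(-5, Pow(2, 2))), c) = Mul(Mul(38, Add(-5, Pow(2, 2))), -37) = Mul(Mul(38, Add(-5, 4)), -37) = Mul(Mul(38, -1), -37) = Mul(-38, -37) = 1406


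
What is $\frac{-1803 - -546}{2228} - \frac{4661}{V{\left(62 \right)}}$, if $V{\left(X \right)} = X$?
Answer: $- \frac{5231321}{69068} \approx -75.742$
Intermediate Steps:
$\frac{-1803 - -546}{2228} - \frac{4661}{V{\left(62 \right)}} = \frac{-1803 - -546}{2228} - \frac{4661}{62} = \left(-1803 + 546\right) \frac{1}{2228} - \frac{4661}{62} = \left(-1257\right) \frac{1}{2228} - \frac{4661}{62} = - \frac{1257}{2228} - \frac{4661}{62} = - \frac{5231321}{69068}$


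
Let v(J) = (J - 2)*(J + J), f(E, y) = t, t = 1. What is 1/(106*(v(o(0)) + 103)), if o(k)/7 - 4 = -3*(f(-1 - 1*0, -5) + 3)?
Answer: 1/699494 ≈ 1.4296e-6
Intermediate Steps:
f(E, y) = 1
o(k) = -56 (o(k) = 28 + 7*(-3*(1 + 3)) = 28 + 7*(-3*4) = 28 + 7*(-12) = 28 - 84 = -56)
v(J) = 2*J*(-2 + J) (v(J) = (-2 + J)*(2*J) = 2*J*(-2 + J))
1/(106*(v(o(0)) + 103)) = 1/(106*(2*(-56)*(-2 - 56) + 103)) = 1/(106*(2*(-56)*(-58) + 103)) = 1/(106*(6496 + 103)) = 1/(106*6599) = 1/699494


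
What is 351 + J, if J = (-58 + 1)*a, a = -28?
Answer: 1947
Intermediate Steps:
J = 1596 (J = (-58 + 1)*(-28) = -57*(-28) = 1596)
351 + J = 351 + 1596 = 1947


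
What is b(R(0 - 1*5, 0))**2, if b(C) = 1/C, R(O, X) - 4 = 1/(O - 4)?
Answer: 81/1225 ≈ 0.066122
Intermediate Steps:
R(O, X) = 4 + 1/(-4 + O) (R(O, X) = 4 + 1/(O - 4) = 4 + 1/(-4 + O))
b(R(0 - 1*5, 0))**2 = (1/((-15 + 4*(0 - 1*5))/(-4 + (0 - 1*5))))**2 = (1/((-15 + 4*(0 - 5))/(-4 + (0 - 5))))**2 = (1/((-15 + 4*(-5))/(-4 - 5)))**2 = (1/((-15 - 20)/(-9)))**2 = (1/(-1/9*(-35)))**2 = (1/(35/9))**2 = (9/35)**2 = 81/1225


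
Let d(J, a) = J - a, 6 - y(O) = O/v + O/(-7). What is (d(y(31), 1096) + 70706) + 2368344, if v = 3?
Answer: 51197036/21 ≈ 2.4380e+6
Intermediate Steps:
y(O) = 6 - 4*O/21 (y(O) = 6 - (O/3 + O/(-7)) = 6 - (O*(1/3) + O*(-1/7)) = 6 - (O/3 - O/7) = 6 - 4*O/21)
(d(y(31), 1096) + 70706) + 2368344 = (((6 - 4/21*31) - 1*1096) + 70706) + 2368344 = (((6 - 124/21) - 1096) + 70706) + 2368344 = ((2/21 - 1096) + 70706) + 2368344 = (-23014/21 + 70706) + 2368344 = 1461812/21 + 2368344 = 51197036/21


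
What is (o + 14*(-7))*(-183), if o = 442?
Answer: -62952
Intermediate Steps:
(o + 14*(-7))*(-183) = (442 + 14*(-7))*(-183) = (442 - 98)*(-183) = 344*(-183) = -62952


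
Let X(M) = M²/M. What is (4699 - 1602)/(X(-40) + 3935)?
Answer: 163/205 ≈ 0.79512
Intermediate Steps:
X(M) = M
(4699 - 1602)/(X(-40) + 3935) = (4699 - 1602)/(-40 + 3935) = 3097/3895 = 3097*(1/3895) = 163/205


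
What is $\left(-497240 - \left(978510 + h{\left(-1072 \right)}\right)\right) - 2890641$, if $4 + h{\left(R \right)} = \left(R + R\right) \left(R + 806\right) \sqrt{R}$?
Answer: $-4366387 - 2281216 i \sqrt{67} \approx -4.3664 \cdot 10^{6} - 1.8673 \cdot 10^{7} i$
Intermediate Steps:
$h{\left(R \right)} = -4 + 2 R^{\frac{3}{2}} \left(806 + R\right)$ ($h{\left(R \right)} = -4 + \left(R + R\right) \left(R + 806\right) \sqrt{R} = -4 + 2 R \left(806 + R\right) \sqrt{R} = -4 + 2 R^{\frac{3}{2}} \left(806 + R\right)$)
$\left(-497240 - \left(978510 + h{\left(-1072 \right)}\right)\right) - 2890641 = \left(-497240 - \left(978506 - 6912256 i \sqrt{67} + 9193472 i \sqrt{67}\right)\right) - 2890641 = \left(-497240 - \left(978506 + 2 \cdot 4596736 i \sqrt{67} + 1612 \left(-4288\right) i \sqrt{67}\right)\right) - 2890641 = \left(-497240 - \left(978506 + 2281216 i \sqrt{67}\right)\right) - 2890641 = \left(-1475746 - 2281216 i \sqrt{67}\right) - 2890641 = -4366387 - 2281216 i \sqrt{67}$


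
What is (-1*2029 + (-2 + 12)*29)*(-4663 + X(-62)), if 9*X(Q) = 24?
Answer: 24312959/3 ≈ 8.1043e+6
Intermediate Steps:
X(Q) = 8/3 (X(Q) = (⅑)*24 = 8/3)
(-1*2029 + (-2 + 12)*29)*(-4663 + X(-62)) = (-1*2029 + (-2 + 12)*29)*(-4663 + 8/3) = (-2029 + 10*29)*(-13981/3) = (-2029 + 290)*(-13981/3) = -1739*(-13981/3) = 24312959/3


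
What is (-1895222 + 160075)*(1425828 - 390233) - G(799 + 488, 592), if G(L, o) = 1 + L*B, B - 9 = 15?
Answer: -1796909588354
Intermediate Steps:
B = 24 (B = 9 + 15 = 24)
G(L, o) = 1 + 24*L (G(L, o) = 1 + L*24 = 1 + 24*L)
(-1895222 + 160075)*(1425828 - 390233) - G(799 + 488, 592) = (-1895222 + 160075)*(1425828 - 390233) - (1 + 24*(799 + 488)) = -1735147*1035595 - (1 + 24*1287) = -1796909557465 - (1 + 30888) = -1796909557465 - 1*30889 = -1796909557465 - 30889 = -1796909588354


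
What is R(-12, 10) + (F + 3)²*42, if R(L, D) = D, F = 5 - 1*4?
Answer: 682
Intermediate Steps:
F = 1 (F = 5 - 4 = 1)
R(-12, 10) + (F + 3)²*42 = 10 + (1 + 3)²*42 = 10 + 4²*42 = 10 + 16*42 = 10 + 672 = 682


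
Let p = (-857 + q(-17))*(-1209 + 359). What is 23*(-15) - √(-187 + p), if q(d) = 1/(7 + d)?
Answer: -345 - 2*√182087 ≈ -1198.4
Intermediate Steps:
p = 728535 (p = (-857 + 1/(7 - 17))*(-1209 + 359) = (-857 + 1/(-10))*(-850) = (-857 - ⅒)*(-850) = -8571/10*(-850) = 728535)
23*(-15) - √(-187 + p) = 23*(-15) - √(-187 + 728535) = -345 - √728348 = -345 - 2*√182087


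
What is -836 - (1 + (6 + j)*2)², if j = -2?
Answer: -917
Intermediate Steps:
-836 - (1 + (6 + j)*2)² = -836 - (1 + (6 - 2)*2)² = -836 - (1 + 4*2)² = -836 - (1 + 8)² = -836 - 1*9² = -836 - 1*81 = -836 - 81 = -917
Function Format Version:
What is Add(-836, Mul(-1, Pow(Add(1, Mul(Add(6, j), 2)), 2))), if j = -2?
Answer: -917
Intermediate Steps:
Add(-836, Mul(-1, Pow(Add(1, Mul(Add(6, j), 2)), 2))) = Add(-836, Mul(-1, Pow(Add(1, Mul(Add(6, -2), 2)), 2))) = Add(-836, Mul(-1, Pow(Add(1, Mul(4, 2)), 2))) = Add(-836, Mul(-1, Pow(Add(1, 8), 2))) = Add(-836, Mul(-1, Pow(9, 2))) = Add(-836, Mul(-1, 81)) = Add(-836, -81) = -917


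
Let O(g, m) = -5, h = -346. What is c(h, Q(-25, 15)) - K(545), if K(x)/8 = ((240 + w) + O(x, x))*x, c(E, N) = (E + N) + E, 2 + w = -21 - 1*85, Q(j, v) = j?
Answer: -554437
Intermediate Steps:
w = -108 (w = -2 + (-21 - 1*85) = -2 + (-21 - 85) = -2 - 106 = -108)
c(E, N) = N + 2*E
K(x) = 1016*x (K(x) = 8*(((240 - 108) - 5)*x) = 8*((132 - 5)*x) = 8*(127*x) = 1016*x)
c(h, Q(-25, 15)) - K(545) = (-25 + 2*(-346)) - 1016*545 = (-25 - 692) - 1*553720 = -717 - 553720 = -554437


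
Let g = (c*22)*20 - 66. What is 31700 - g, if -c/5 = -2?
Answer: 27366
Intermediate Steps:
c = 10 (c = -5*(-2) = 10)
g = 4334 (g = (10*22)*20 - 66 = 220*20 - 66 = 4400 - 66 = 4334)
31700 - g = 31700 - 1*4334 = 31700 - 4334 = 27366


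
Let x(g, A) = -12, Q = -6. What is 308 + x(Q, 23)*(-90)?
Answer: 1388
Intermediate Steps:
308 + x(Q, 23)*(-90) = 308 - 12*(-90) = 308 + 1080 = 1388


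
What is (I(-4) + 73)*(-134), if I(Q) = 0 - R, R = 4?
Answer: -9246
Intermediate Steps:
I(Q) = -4 (I(Q) = 0 - 1*4 = 0 - 4 = -4)
(I(-4) + 73)*(-134) = (-4 + 73)*(-134) = 69*(-134) = -9246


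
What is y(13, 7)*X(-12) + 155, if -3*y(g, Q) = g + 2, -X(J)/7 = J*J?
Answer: 5195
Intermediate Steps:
X(J) = -7*J² (X(J) = -7*J*J = -7*J²)
y(g, Q) = -⅔ - g/3 (y(g, Q) = -(g + 2)/3 = -(2 + g)/3 = -⅔ - g/3)
y(13, 7)*X(-12) + 155 = (-⅔ - ⅓*13)*(-7*(-12)²) + 155 = (-⅔ - 13/3)*(-7*144) + 155 = -5*(-1008) + 155 = 5040 + 155 = 5195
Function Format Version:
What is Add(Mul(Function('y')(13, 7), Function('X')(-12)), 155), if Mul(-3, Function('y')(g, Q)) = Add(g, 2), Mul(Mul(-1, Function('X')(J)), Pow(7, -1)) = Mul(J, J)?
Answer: 5195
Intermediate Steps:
Function('X')(J) = Mul(-7, Pow(J, 2)) (Function('X')(J) = Mul(-7, Mul(J, J)) = Mul(-7, Pow(J, 2)))
Function('y')(g, Q) = Add(Rational(-2, 3), Mul(Rational(-1, 3), g)) (Function('y')(g, Q) = Mul(Rational(-1, 3), Add(g, 2)) = Mul(Rational(-1, 3), Add(2, g)) = Add(Rational(-2, 3), Mul(Rational(-1, 3), g)))
Add(Mul(Function('y')(13, 7), Function('X')(-12)), 155) = Add(Mul(Add(Rational(-2, 3), Mul(Rational(-1, 3), 13)), Mul(-7, Pow(-12, 2))), 155) = Add(Mul(Add(Rational(-2, 3), Rational(-13, 3)), Mul(-7, 144)), 155) = Add(Mul(-5, -1008), 155) = Add(5040, 155) = 5195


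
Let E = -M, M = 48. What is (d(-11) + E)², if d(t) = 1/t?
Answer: 279841/121 ≈ 2312.7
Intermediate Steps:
E = -48 (E = -1*48 = -48)
(d(-11) + E)² = (1/(-11) - 48)² = (-1/11 - 48)² = (-529/11)² = 279841/121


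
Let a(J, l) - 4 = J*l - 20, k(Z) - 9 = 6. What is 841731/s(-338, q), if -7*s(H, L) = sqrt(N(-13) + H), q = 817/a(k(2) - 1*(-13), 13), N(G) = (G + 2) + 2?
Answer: 5892117*I*sqrt(347)/347 ≈ 3.1631e+5*I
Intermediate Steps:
k(Z) = 15 (k(Z) = 9 + 6 = 15)
a(J, l) = -16 + J*l (a(J, l) = 4 + (J*l - 20) = 4 + (-20 + J*l) = -16 + J*l)
N(G) = 4 + G (N(G) = (2 + G) + 2 = 4 + G)
q = 817/348 (q = 817/(-16 + (15 - 1*(-13))*13) = 817/(-16 + (15 + 13)*13) = 817/(-16 + 28*13) = 817/(-16 + 364) = 817/348 ≈ 2.3477)
s(H, L) = -sqrt(-9 + H)/7 (s(H, L) = -sqrt((4 - 13) + H)/7 = -sqrt(-9 + H)/7)
841731/s(-338, q) = 841731/((-sqrt(-9 - 338)/7)) = 841731/((-I*sqrt(347)/7)) = 841731*(7*I*sqrt(347)/347) = 5892117*I*sqrt(347)/347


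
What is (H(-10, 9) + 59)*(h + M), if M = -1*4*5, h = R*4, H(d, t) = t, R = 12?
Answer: 1904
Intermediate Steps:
h = 48 (h = 12*4 = 48)
M = -20 (M = -4*5 = -20)
(H(-10, 9) + 59)*(h + M) = (9 + 59)*(48 - 20) = 68*28 = 1904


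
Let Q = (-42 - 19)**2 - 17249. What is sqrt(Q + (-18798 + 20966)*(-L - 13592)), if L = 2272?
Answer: 2*I*sqrt(8601670) ≈ 5865.7*I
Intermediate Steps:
Q = -13528 (Q = (-61)**2 - 17249 = 3721 - 17249 = -13528)
sqrt(Q + (-18798 + 20966)*(-L - 13592)) = sqrt(-13528 + (-18798 + 20966)*(-1*2272 - 13592)) = sqrt(-13528 + 2168*(-2272 - 13592)) = sqrt(-13528 + 2168*(-15864)) = sqrt(-13528 - 34393152) = sqrt(-34406680) = 2*I*sqrt(8601670)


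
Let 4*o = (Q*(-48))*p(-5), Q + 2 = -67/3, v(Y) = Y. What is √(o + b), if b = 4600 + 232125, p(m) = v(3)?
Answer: 7*√4849 ≈ 487.44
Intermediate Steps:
p(m) = 3
Q = -73/3 (Q = -2 - 67/3 = -73/3 ≈ -24.333)
o = 876 (o = (-73/3*(-48)*3)/4 = (1168*3)/4 = (¼)*3504 = 876)
b = 236725
√(o + b) = √(876 + 236725) = √237601 = 7*√4849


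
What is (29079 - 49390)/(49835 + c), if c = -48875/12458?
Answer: -253034438/620795555 ≈ -0.40760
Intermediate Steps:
c = -48875/12458 (c = -48875*1/12458 = -48875/12458 ≈ -3.9232)
(29079 - 49390)/(49835 + c) = (29079 - 49390)/(49835 - 48875/12458) = -20311/620795555/12458 = -20311*12458/620795555 = -253034438/620795555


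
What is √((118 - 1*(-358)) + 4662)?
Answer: √5138 ≈ 71.680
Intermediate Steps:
√((118 - 1*(-358)) + 4662) = √((118 + 358) + 4662) = √(476 + 4662) = √5138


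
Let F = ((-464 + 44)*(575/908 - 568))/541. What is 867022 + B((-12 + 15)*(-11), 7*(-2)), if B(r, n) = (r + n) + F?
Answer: 106524691570/122807 ≈ 8.6742e+5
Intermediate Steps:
F = 54092745/122807 (F = -420*(575*(1/908) - 568)*(1/541) = -420*(575/908 - 568)*(1/541) = -420*(-515169/908)*(1/541) = (54092745/227)*(1/541) = 54092745/122807 ≈ 440.47)
B(r, n) = 54092745/122807 + n + r (B(r, n) = (r + n) + 54092745/122807 = (n + r) + 54092745/122807 = 54092745/122807 + n + r)
867022 + B((-12 + 15)*(-11), 7*(-2)) = 867022 + (54092745/122807 + 7*(-2) + (-12 + 15)*(-11)) = 867022 + (54092745/122807 - 14 + 3*(-11)) = 867022 + (54092745/122807 - 14 - 33) = 867022 + 48320816/122807 = 106524691570/122807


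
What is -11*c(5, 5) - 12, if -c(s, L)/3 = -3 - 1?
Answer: -144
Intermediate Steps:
c(s, L) = 12 (c(s, L) = -3*(-3 - 1) = -3*(-4) = 12)
-11*c(5, 5) - 12 = -11*12 - 12 = -132 - 12 = -144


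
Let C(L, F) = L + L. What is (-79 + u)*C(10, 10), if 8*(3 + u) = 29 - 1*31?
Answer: -1645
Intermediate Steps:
C(L, F) = 2*L
u = -13/4 (u = -3 + (29 - 1*31)/8 = -3 + (29 - 31)/8 = -3 + (⅛)*(-2) = -3 - ¼ = -13/4 ≈ -3.2500)
(-79 + u)*C(10, 10) = (-79 - 13/4)*(2*10) = -329/4*20 = -1645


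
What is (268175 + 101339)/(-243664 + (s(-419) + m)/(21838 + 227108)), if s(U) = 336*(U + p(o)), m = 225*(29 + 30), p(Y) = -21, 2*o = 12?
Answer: -30663010748/20219770903 ≈ -1.5165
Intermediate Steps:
o = 6 (o = (½)*12 = 6)
m = 13275 (m = 225*59 = 13275)
s(U) = -7056 + 336*U (s(U) = 336*(U - 21) = 336*(-21 + U) = -7056 + 336*U)
(268175 + 101339)/(-243664 + (s(-419) + m)/(21838 + 227108)) = (268175 + 101339)/(-243664 + ((-7056 + 336*(-419)) + 13275)/(21838 + 227108)) = 369514/(-243664 + ((-7056 - 140784) + 13275)/248946) = 369514/(-243664 + (-147840 + 13275)*(1/248946)) = 369514/(-243664 - 134565*1/248946) = 369514/(-243664 - 44855/82982) = 369514/(-20219770903/82982) = 369514*(-82982/20219770903) = -30663010748/20219770903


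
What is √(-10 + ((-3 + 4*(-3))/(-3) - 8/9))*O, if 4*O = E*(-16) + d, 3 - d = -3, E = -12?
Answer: 33*I*√53/2 ≈ 120.12*I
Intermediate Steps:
d = 6 (d = 3 - 1*(-3) = 3 + 3 = 6)
O = 99/2 (O = (-12*(-16) + 6)/4 = (192 + 6)/4 = (¼)*198 = 99/2 ≈ 49.500)
√(-10 + ((-3 + 4*(-3))/(-3) - 8/9))*O = √(-10 + ((-3 + 4*(-3))/(-3) - 8/9))*(99/2) = √(-10 + ((-3 - 12)*(-⅓) - 8*⅑))*(99/2) = √(-10 + (-15*(-⅓) - 8/9))*(99/2) = √(-10 + (5 - 8/9))*(99/2) = √(-10 + 37/9)*(99/2) = √(-53/9)*(99/2) = (I*√53/3)*(99/2) = 33*I*√53/2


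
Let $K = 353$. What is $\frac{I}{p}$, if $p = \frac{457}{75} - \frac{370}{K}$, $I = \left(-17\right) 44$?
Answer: $- \frac{19803300}{133571} \approx -148.26$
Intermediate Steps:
$I = -748$
$p = \frac{133571}{26475}$ ($p = \frac{457}{75} - \frac{370}{353} = \frac{133571}{26475} \approx 5.0452$)
$\frac{I}{p} = - \frac{748}{\frac{133571}{26475}} = \left(-748\right) \frac{26475}{133571} = - \frac{19803300}{133571}$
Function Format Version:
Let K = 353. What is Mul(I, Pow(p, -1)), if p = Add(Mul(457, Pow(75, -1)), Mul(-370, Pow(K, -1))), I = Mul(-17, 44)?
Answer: Rational(-19803300, 133571) ≈ -148.26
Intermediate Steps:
I = -748
p = Rational(133571, 26475) (p = Add(Mul(457, Pow(75, -1)), Mul(-370, Pow(353, -1))) = Add(Mul(457, Rational(1, 75)), Mul(-370, Rational(1, 353))) = Add(Rational(457, 75), Rational(-370, 353)) = Rational(133571, 26475) ≈ 5.0452)
Mul(I, Pow(p, -1)) = Mul(-748, Pow(Rational(133571, 26475), -1)) = Mul(-748, Rational(26475, 133571)) = Rational(-19803300, 133571)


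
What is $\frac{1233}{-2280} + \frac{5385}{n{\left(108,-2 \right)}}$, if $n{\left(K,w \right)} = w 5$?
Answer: $- \frac{409671}{760} \approx -539.04$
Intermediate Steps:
$n{\left(K,w \right)} = 5 w$
$\frac{1233}{-2280} + \frac{5385}{n{\left(108,-2 \right)}} = \frac{1233}{-2280} + \frac{5385}{5 \left(-2\right)} = 1233 \left(- \frac{1}{2280}\right) + \frac{5385}{-10} = - \frac{411}{760} + 5385 \left(- \frac{1}{10}\right) = - \frac{411}{760} - \frac{1077}{2} = - \frac{409671}{760}$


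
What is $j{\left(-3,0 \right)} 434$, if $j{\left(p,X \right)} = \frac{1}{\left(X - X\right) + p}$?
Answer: $- \frac{434}{3} \approx -144.67$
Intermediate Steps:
$j{\left(p,X \right)} = \frac{1}{p}$ ($j{\left(p,X \right)} = \frac{1}{0 + p} = \frac{1}{p}$)
$j{\left(-3,0 \right)} 434 = \frac{1}{-3} \cdot 434 = \left(- \frac{1}{3}\right) 434 = - \frac{434}{3}$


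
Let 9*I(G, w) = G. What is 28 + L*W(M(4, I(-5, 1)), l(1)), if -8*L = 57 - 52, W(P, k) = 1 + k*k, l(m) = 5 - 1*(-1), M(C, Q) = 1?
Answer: 39/8 ≈ 4.8750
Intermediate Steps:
I(G, w) = G/9
l(m) = 6 (l(m) = 5 + 1 = 6)
W(P, k) = 1 + k²
L = -5/8 (L = -(57 - 52)/8 = -⅛*5 = -5/8 ≈ -0.62500)
28 + L*W(M(4, I(-5, 1)), l(1)) = 28 - 5*(1 + 6²)/8 = 28 - 5*(1 + 36)/8 = 28 - 5/8*37 = 28 - 185/8 = 39/8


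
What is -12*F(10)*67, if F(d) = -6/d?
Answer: 2412/5 ≈ 482.40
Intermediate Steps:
-12*F(10)*67 = -(-72)/10*67 = -12*(-⅗)*67 = (36/5)*67 = 2412/5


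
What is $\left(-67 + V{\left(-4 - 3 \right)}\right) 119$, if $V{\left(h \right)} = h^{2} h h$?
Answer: $277746$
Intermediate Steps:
$V{\left(h \right)} = h^{4}$ ($V{\left(h \right)} = h^{3} h = h^{4}$)
$\left(-67 + V{\left(-4 - 3 \right)}\right) 119 = \left(-67 + \left(-4 - 3\right)^{4}\right) 119 = \left(-67 + \left(-7\right)^{4}\right) 119 = \left(-67 + 2401\right) 119 = 2334 \cdot 119 = 277746$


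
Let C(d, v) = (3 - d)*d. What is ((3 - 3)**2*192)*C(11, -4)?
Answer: 0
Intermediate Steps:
C(d, v) = d*(3 - d)
((3 - 3)**2*192)*C(11, -4) = ((3 - 3)**2*192)*(11*(3 - 1*11)) = (0**2*192)*(11*(3 - 11)) = (0*192)*(11*(-8)) = 0*(-88) = 0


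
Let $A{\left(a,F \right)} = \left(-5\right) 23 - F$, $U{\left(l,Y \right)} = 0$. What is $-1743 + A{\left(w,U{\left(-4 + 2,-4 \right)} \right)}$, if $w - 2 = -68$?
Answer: $-1858$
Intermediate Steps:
$w = -66$ ($w = 2 - 68 = -66$)
$A{\left(a,F \right)} = -115 - F$
$-1743 + A{\left(w,U{\left(-4 + 2,-4 \right)} \right)} = -1743 - 115 = -1858$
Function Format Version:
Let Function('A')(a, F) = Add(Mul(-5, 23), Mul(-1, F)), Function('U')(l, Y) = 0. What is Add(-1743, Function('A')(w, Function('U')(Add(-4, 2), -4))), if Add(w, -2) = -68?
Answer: -1858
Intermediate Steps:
w = -66 (w = Add(2, -68) = -66)
Function('A')(a, F) = Add(-115, Mul(-1, F))
Add(-1743, Function('A')(w, Function('U')(Add(-4, 2), -4))) = Add(-1743, Add(-115, Mul(-1, 0))) = Add(-1743, Add(-115, 0)) = Add(-1743, -115) = -1858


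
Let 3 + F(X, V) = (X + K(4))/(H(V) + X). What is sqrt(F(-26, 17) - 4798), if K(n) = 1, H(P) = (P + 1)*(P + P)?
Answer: I*sqrt(1648658846)/586 ≈ 69.29*I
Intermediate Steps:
H(P) = 2*P*(1 + P) (H(P) = (1 + P)*(2*P) = 2*P*(1 + P))
F(X, V) = -3 + (1 + X)/(X + 2*V*(1 + V)) (F(X, V) = -3 + (X + 1)/(2*V*(1 + V) + X) = -3 + (1 + X)/(X + 2*V*(1 + V)))
sqrt(F(-26, 17) - 4798) = sqrt((1 - 2*(-26) - 6*17*(1 + 17))/(-26 + 2*17*(1 + 17)) - 4798) = sqrt((1 + 52 - 6*17*18)/(-26 + 2*17*18) - 4798) = sqrt((1 + 52 - 1836)/(-26 + 612) - 4798) = sqrt(-1783/586 - 4798) = sqrt(-2813411/586) = I*sqrt(1648658846)/586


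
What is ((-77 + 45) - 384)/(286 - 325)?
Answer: 32/3 ≈ 10.667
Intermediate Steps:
((-77 + 45) - 384)/(286 - 325) = (-32 - 384)/(-39) = -416*(-1/39) = 32/3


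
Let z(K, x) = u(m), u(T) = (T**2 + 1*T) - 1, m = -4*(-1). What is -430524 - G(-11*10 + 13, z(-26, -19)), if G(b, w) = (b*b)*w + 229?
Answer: -609524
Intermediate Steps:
m = 4
u(T) = -1 + T + T**2 (u(T) = (T**2 + T) - 1 = (T + T**2) - 1 = -1 + T + T**2)
z(K, x) = 19 (z(K, x) = -1 + 4 + 4**2 = -1 + 4 + 16 = 19)
G(b, w) = 229 + w*b**2 (G(b, w) = b**2*w + 229 = w*b**2 + 229 = 229 + w*b**2)
-430524 - G(-11*10 + 13, z(-26, -19)) = -430524 - (229 + 19*(-11*10 + 13)**2) = -430524 - (229 + 19*(-110 + 13)**2) = -430524 - (229 + 19*(-97)**2) = -430524 - (229 + 19*9409) = -430524 - (229 + 178771) = -430524 - 1*179000 = -430524 - 179000 = -609524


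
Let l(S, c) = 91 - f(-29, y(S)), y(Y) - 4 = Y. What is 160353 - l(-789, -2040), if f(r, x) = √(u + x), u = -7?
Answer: 160262 + 6*I*√22 ≈ 1.6026e+5 + 28.142*I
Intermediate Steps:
y(Y) = 4 + Y
f(r, x) = √(-7 + x)
l(S, c) = 91 - √(-3 + S) (l(S, c) = 91 - √(-7 + (4 + S)) = 91 - √(-3 + S))
160353 - l(-789, -2040) = 160353 - (91 - √(-3 - 789)) = 160353 - (91 - √(-792)) = 160353 - (91 - 6*I*√22) = 160353 + (-91 + 6*I*√22) = 160262 + 6*I*√22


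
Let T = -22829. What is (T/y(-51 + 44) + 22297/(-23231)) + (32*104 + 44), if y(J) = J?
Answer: 1078528944/162617 ≈ 6632.3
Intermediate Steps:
(T/y(-51 + 44) + 22297/(-23231)) + (32*104 + 44) = (-22829/(-51 + 44) + 22297/(-23231)) + (32*104 + 44) = (-22829/(-7) + 22297*(-1/23231)) + (3328 + 44) = (-22829*(-⅐) - 22297/23231) + 3372 = (22829/7 - 22297/23231) + 3372 = 530184420/162617 + 3372 = 1078528944/162617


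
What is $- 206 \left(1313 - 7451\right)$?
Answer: $1264428$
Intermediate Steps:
$- 206 \left(1313 - 7451\right) = \left(-206\right) \left(-6138\right) = 1264428$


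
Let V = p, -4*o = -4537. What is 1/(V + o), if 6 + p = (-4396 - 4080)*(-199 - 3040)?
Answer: 4/109819569 ≈ 3.6423e-8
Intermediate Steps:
o = 4537/4 (o = -1/4*(-4537) = 4537/4 ≈ 1134.3)
p = 27453758 (p = -6 + (-4396 - 4080)*(-199 - 3040) = -6 - 8476*(-3239) = -6 + 27453764 = 27453758)
V = 27453758
1/(V + o) = 1/(27453758 + 4537/4) = 1/(109819569/4) = 4/109819569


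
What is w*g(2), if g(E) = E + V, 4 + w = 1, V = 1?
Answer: -9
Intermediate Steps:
w = -3 (w = -4 + 1 = -3)
g(E) = 1 + E (g(E) = E + 1 = 1 + E)
w*g(2) = -3*(1 + 2) = -3*3 = -9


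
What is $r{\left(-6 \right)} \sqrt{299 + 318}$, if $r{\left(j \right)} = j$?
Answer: $- 6 \sqrt{617} \approx -149.04$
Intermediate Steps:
$r{\left(-6 \right)} \sqrt{299 + 318} = - 6 \sqrt{299 + 318} = - 6 \sqrt{617}$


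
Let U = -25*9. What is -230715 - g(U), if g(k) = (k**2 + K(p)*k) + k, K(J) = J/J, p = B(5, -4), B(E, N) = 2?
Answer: -280890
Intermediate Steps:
p = 2
K(J) = 1
U = -225
g(k) = k**2 + 2*k (g(k) = (k**2 + 1*k) + k = (k**2 + k) + k = (k + k**2) + k = k**2 + 2*k)
-230715 - g(U) = -230715 - (-225)*(2 - 225) = -230715 - (-225)*(-223) = -230715 - 1*50175 = -230715 - 50175 = -280890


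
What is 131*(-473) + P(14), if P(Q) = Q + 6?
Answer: -61943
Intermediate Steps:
P(Q) = 6 + Q
131*(-473) + P(14) = 131*(-473) + (6 + 14) = -61963 + 20 = -61943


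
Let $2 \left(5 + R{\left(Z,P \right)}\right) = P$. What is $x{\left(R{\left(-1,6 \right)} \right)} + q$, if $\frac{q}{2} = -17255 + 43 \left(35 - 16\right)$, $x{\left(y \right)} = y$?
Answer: $-32878$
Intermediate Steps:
$R{\left(Z,P \right)} = -5 + \frac{P}{2}$
$q = -32876$ ($q = 2 \left(-17255 + 43 \left(35 - 16\right)\right) = 2 \left(-17255 + 43 \cdot 19\right) = 2 \left(-17255 + 817\right) = 2 \left(-16438\right) = -32876$)
$x{\left(R{\left(-1,6 \right)} \right)} + q = \left(-5 + \frac{1}{2} \cdot 6\right) - 32876 = \left(-5 + 3\right) - 32876 = -2 - 32876 = -32878$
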